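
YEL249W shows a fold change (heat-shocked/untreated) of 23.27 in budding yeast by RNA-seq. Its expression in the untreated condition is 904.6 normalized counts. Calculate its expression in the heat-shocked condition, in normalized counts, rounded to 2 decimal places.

heat-shocked expression = 904.6 × 23.27 = 21050.04

21050.04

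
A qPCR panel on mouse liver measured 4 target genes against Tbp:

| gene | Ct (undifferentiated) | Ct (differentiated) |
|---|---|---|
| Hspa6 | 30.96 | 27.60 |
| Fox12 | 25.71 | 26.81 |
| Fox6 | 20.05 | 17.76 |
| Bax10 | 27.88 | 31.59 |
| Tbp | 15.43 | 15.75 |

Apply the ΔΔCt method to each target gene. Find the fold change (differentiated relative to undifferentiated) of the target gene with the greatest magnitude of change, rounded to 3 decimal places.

Hspa6: ΔΔCt = (27.60−15.75) − (30.96−15.43) = 11.85 − 15.53 = -3.68; fold change = 2^3.68 = 12.817
Fox12: ΔΔCt = (26.81−15.75) − (25.71−15.43) = 11.06 − 10.28 = 0.78; fold change = 2^-0.78 = 0.582
Fox6: ΔΔCt = (17.76−15.75) − (20.05−15.43) = 2.01 − 4.62 = -2.61; fold change = 2^2.61 = 6.105
Bax10: ΔΔCt = (31.59−15.75) − (27.88−15.43) = 15.84 − 12.45 = 3.39; fold change = 2^-3.39 = 0.095
Hspa6 has the largest |ΔΔCt| = 3.68.

12.817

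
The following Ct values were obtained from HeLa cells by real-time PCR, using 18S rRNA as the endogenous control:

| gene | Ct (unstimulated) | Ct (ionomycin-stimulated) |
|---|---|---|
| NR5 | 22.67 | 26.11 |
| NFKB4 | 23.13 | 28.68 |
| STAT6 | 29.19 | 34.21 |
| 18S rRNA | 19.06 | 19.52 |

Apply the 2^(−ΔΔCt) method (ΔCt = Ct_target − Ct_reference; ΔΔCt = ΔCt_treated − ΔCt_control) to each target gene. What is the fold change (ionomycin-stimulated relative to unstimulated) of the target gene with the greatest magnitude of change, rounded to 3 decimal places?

0.029

NR5: ΔΔCt = (26.11−19.52) − (22.67−19.06) = 6.59 − 3.61 = 2.98; fold change = 2^-2.98 = 0.127
NFKB4: ΔΔCt = (28.68−19.52) − (23.13−19.06) = 9.16 − 4.07 = 5.09; fold change = 2^-5.09 = 0.029
STAT6: ΔΔCt = (34.21−19.52) − (29.19−19.06) = 14.69 − 10.13 = 4.56; fold change = 2^-4.56 = 0.042
NFKB4 has the largest |ΔΔCt| = 5.09.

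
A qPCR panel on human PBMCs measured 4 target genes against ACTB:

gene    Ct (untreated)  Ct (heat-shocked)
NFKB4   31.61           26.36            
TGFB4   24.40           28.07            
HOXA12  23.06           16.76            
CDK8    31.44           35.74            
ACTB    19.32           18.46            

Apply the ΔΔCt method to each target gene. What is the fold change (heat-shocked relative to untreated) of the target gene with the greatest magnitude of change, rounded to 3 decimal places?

43.411

NFKB4: ΔΔCt = (26.36−18.46) − (31.61−19.32) = 7.90 − 12.29 = -4.39; fold change = 2^4.39 = 20.966
TGFB4: ΔΔCt = (28.07−18.46) − (24.40−19.32) = 9.61 − 5.08 = 4.53; fold change = 2^-4.53 = 0.043
HOXA12: ΔΔCt = (16.76−18.46) − (23.06−19.32) = -1.70 − 3.74 = -5.44; fold change = 2^5.44 = 43.411
CDK8: ΔΔCt = (35.74−18.46) − (31.44−19.32) = 17.28 − 12.12 = 5.16; fold change = 2^-5.16 = 0.028
HOXA12 has the largest |ΔΔCt| = 5.44.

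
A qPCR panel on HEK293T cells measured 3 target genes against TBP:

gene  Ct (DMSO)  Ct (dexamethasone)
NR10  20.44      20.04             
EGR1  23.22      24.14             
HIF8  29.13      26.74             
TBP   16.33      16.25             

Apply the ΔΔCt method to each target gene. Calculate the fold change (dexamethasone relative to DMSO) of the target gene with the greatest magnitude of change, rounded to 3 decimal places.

NR10: ΔΔCt = (20.04−16.25) − (20.44−16.33) = 3.79 − 4.11 = -0.32; fold change = 2^0.32 = 1.248
EGR1: ΔΔCt = (24.14−16.25) − (23.22−16.33) = 7.89 − 6.89 = 1.00; fold change = 2^-1.00 = 0.500
HIF8: ΔΔCt = (26.74−16.25) − (29.13−16.33) = 10.49 − 12.80 = -2.31; fold change = 2^2.31 = 4.959
HIF8 has the largest |ΔΔCt| = 2.31.

4.959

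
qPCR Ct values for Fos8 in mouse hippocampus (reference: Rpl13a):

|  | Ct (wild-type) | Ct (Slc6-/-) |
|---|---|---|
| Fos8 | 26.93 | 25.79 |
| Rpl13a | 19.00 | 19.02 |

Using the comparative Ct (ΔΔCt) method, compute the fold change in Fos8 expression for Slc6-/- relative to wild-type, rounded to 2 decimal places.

2.23

ΔCt(wild-type) = 26.930 − 19.000 = 7.930
ΔCt(Slc6-/-) = 25.790 − 19.020 = 6.770
ΔΔCt = 6.770 − 7.930 = -1.160
Fold change = 2^(−(-1.160)) = 2^1.160 = 2.235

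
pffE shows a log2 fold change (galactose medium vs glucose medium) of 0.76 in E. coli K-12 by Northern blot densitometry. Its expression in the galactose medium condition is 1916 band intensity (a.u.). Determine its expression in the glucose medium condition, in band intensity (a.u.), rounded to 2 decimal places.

Fold change = 2^(0.76) = 1.6935
glucose medium expression = 1916 / 1.6935 = 1131.39

1131.39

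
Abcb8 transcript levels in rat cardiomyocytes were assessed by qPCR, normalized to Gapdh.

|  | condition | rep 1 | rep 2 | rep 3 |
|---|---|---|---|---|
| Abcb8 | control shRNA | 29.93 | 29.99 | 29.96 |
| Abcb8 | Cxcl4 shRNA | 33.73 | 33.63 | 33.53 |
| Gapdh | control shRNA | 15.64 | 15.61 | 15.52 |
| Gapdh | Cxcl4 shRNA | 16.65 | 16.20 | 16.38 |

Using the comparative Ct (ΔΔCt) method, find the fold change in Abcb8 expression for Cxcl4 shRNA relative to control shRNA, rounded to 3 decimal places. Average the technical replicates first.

0.139

Mean Ct: Abcb8 control shRNA 29.960; Abcb8 Cxcl4 shRNA 33.630; Gapdh control shRNA 15.590; Gapdh Cxcl4 shRNA 16.410
ΔCt(control shRNA) = 29.960 − 15.590 = 14.370
ΔCt(Cxcl4 shRNA) = 33.630 − 16.410 = 17.220
ΔΔCt = 17.220 − 14.370 = 2.850
Fold change = 2^(−2.850) = 0.1387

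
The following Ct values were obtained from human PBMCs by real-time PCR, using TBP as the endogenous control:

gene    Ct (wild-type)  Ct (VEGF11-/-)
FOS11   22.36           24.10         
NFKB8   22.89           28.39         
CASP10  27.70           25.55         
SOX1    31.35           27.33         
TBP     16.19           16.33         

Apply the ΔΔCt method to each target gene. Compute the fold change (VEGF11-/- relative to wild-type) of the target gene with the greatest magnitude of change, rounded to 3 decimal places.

0.024

FOS11: ΔΔCt = (24.10−16.33) − (22.36−16.19) = 7.77 − 6.17 = 1.60; fold change = 2^-1.60 = 0.330
NFKB8: ΔΔCt = (28.39−16.33) − (22.89−16.19) = 12.06 − 6.70 = 5.36; fold change = 2^-5.36 = 0.024
CASP10: ΔΔCt = (25.55−16.33) − (27.70−16.19) = 9.22 − 11.51 = -2.29; fold change = 2^2.29 = 4.891
SOX1: ΔΔCt = (27.33−16.33) − (31.35−16.19) = 11.00 − 15.16 = -4.16; fold change = 2^4.16 = 17.877
NFKB8 has the largest |ΔΔCt| = 5.36.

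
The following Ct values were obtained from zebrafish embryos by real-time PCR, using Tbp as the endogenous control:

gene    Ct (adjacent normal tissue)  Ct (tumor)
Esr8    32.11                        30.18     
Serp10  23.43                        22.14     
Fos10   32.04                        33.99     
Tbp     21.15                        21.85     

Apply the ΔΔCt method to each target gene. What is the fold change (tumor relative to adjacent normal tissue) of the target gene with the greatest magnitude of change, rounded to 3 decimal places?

6.190

Esr8: ΔΔCt = (30.18−21.85) − (32.11−21.15) = 8.33 − 10.96 = -2.63; fold change = 2^2.63 = 6.190
Serp10: ΔΔCt = (22.14−21.85) − (23.43−21.15) = 0.29 − 2.28 = -1.99; fold change = 2^1.99 = 3.972
Fos10: ΔΔCt = (33.99−21.85) − (32.04−21.15) = 12.14 − 10.89 = 1.25; fold change = 2^-1.25 = 0.420
Esr8 has the largest |ΔΔCt| = 2.63.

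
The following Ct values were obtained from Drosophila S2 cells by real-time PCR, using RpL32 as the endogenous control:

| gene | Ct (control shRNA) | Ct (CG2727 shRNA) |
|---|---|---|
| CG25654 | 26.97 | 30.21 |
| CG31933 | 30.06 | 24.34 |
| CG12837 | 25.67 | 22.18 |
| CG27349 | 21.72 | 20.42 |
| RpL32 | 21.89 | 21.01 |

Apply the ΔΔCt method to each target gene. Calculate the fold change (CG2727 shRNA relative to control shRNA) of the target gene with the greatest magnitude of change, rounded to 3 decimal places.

CG25654: ΔΔCt = (30.21−21.01) − (26.97−21.89) = 9.20 − 5.08 = 4.12; fold change = 2^-4.12 = 0.058
CG31933: ΔΔCt = (24.34−21.01) − (30.06−21.89) = 3.33 − 8.17 = -4.84; fold change = 2^4.84 = 28.641
CG12837: ΔΔCt = (22.18−21.01) − (25.67−21.89) = 1.17 − 3.78 = -2.61; fold change = 2^2.61 = 6.105
CG27349: ΔΔCt = (20.42−21.01) − (21.72−21.89) = -0.59 − (-0.17) = -0.42; fold change = 2^0.42 = 1.338
CG31933 has the largest |ΔΔCt| = 4.84.

28.641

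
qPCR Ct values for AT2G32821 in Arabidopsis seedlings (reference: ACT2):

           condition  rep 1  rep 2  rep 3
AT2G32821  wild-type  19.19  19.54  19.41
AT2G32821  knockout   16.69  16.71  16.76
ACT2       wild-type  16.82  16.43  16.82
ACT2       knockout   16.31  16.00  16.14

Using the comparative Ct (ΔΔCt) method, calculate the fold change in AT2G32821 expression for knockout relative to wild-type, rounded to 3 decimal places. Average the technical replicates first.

Mean Ct: AT2G32821 wild-type 19.380; AT2G32821 knockout 16.720; ACT2 wild-type 16.690; ACT2 knockout 16.150
ΔCt(wild-type) = 19.380 − 16.690 = 2.690
ΔCt(knockout) = 16.720 − 16.150 = 0.570
ΔΔCt = 0.570 − 2.690 = -2.120
Fold change = 2^(−(-2.120)) = 2^2.120 = 4.3469

4.347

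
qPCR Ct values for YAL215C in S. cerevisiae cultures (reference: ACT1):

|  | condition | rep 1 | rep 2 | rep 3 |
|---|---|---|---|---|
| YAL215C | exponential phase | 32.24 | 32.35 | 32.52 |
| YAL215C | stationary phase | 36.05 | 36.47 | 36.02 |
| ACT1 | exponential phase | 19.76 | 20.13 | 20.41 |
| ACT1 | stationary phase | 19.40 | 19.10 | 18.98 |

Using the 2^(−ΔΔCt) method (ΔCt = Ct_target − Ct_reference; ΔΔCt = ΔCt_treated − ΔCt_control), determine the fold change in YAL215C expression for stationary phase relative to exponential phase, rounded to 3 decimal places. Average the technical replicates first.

0.037

Mean Ct: YAL215C exponential phase 32.370; YAL215C stationary phase 36.180; ACT1 exponential phase 20.100; ACT1 stationary phase 19.160
ΔCt(exponential phase) = 32.370 − 20.100 = 12.270
ΔCt(stationary phase) = 36.180 − 19.160 = 17.020
ΔΔCt = 17.020 − 12.270 = 4.750
Fold change = 2^(−4.750) = 0.0372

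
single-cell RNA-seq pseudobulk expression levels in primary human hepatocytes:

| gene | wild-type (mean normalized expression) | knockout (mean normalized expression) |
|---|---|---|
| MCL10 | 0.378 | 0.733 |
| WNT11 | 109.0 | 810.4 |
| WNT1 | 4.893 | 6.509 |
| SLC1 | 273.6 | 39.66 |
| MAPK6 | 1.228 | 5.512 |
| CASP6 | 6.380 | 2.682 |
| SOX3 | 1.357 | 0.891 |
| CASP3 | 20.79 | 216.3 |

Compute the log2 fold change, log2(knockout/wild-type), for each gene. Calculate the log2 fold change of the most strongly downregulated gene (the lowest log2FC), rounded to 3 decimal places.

-2.786

log2(0.733/0.378) = 0.955  (MCL10)
log2(810.4/109.0) = 2.894  (WNT11)
log2(6.509/4.893) = 0.412  (WNT1)
log2(39.66/273.6) = -2.786  (SLC1)
log2(5.512/1.228) = 2.166  (MAPK6)
log2(2.682/6.380) = -1.250  (CASP6)
log2(0.891/1.357) = -0.607  (SOX3)
log2(216.3/20.79) = 3.379  (CASP3)
SLC1 is most strongly downregulated.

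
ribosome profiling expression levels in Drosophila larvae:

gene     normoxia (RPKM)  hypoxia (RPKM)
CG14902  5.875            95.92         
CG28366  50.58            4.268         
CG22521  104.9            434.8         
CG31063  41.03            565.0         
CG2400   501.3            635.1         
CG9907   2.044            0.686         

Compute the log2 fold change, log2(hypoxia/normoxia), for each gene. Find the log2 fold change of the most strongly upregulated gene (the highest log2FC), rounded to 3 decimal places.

log2(95.92/5.875) = 4.029  (CG14902)
log2(4.268/50.58) = -3.567  (CG28366)
log2(434.8/104.9) = 2.051  (CG22521)
log2(565.0/41.03) = 3.783  (CG31063)
log2(635.1/501.3) = 0.341  (CG2400)
log2(0.686/2.044) = -1.575  (CG9907)
CG14902 is most strongly upregulated.

4.029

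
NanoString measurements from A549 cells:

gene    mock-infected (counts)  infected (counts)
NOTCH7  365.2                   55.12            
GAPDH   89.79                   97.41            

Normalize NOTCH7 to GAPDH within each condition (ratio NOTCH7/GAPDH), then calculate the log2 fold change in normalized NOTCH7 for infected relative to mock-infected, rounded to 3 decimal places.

NOTCH7/GAPDH (mock-infected) = 365.2 / 89.79 = 4.0673
NOTCH7/GAPDH (infected) = 55.12 / 97.41 = 0.56586
Fold change = 0.56586 / 4.0673 = 0.1391
log2(0.1391) = -2.8456

-2.846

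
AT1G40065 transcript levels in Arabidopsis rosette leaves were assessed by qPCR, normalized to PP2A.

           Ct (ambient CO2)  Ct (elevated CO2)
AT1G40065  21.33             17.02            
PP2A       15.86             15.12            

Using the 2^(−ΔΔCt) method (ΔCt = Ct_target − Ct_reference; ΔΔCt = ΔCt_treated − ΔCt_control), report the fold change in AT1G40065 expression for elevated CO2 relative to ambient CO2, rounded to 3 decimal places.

ΔCt(ambient CO2) = 21.330 − 15.860 = 5.470
ΔCt(elevated CO2) = 17.020 − 15.120 = 1.900
ΔΔCt = 1.900 − 5.470 = -3.570
Fold change = 2^(−(-3.570)) = 2^3.570 = 11.8762

11.876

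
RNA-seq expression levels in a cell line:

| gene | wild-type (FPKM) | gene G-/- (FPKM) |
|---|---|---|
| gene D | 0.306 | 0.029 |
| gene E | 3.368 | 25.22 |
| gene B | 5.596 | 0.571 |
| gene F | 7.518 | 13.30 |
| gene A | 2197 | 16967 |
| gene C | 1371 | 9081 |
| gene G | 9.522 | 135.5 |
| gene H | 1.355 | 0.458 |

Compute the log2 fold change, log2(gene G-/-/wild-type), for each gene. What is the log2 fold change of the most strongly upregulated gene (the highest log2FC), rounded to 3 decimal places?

log2(0.029/0.306) = -3.399  (gene D)
log2(25.22/3.368) = 2.905  (gene E)
log2(0.571/5.596) = -3.293  (gene B)
log2(13.30/7.518) = 0.823  (gene F)
log2(16967/2197) = 2.949  (gene A)
log2(9081/1371) = 2.728  (gene C)
log2(135.5/9.522) = 3.831  (gene G)
log2(0.458/1.355) = -1.565  (gene H)
gene G is most strongly upregulated.

3.831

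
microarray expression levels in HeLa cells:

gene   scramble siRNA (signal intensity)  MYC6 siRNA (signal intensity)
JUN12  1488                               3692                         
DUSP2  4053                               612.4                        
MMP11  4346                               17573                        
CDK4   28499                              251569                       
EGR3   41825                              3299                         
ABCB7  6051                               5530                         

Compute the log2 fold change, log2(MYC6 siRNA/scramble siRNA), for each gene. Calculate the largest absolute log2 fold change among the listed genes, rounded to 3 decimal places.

3.664

log2(3692/1488) = 1.311  (JUN12)
log2(612.4/4053) = -2.726  (DUSP2)
log2(17573/4346) = 2.016  (MMP11)
log2(251569/28499) = 3.142  (CDK4)
log2(3299/41825) = -3.664  (EGR3)
log2(5530/6051) = -0.130  (ABCB7)
The largest magnitude belongs to EGR3.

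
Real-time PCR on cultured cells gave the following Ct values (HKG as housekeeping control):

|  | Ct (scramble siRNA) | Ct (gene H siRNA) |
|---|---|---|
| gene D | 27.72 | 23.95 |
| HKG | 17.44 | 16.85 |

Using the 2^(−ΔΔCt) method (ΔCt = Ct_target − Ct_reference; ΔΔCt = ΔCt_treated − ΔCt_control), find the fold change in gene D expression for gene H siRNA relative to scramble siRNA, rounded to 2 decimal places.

ΔCt(scramble siRNA) = 27.720 − 17.440 = 10.280
ΔCt(gene H siRNA) = 23.950 − 16.850 = 7.100
ΔΔCt = 7.100 − 10.280 = -3.180
Fold change = 2^(−(-3.180)) = 2^3.180 = 9.063

9.06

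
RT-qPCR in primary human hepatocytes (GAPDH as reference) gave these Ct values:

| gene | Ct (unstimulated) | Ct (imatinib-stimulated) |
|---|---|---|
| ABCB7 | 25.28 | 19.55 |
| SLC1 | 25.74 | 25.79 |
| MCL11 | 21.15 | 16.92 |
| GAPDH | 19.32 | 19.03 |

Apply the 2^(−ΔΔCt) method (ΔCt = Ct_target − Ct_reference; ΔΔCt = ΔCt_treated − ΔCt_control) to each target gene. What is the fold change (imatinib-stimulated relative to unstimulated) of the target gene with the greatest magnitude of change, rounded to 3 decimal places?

ABCB7: ΔΔCt = (19.55−19.03) − (25.28−19.32) = 0.52 − 5.96 = -5.44; fold change = 2^5.44 = 43.411
SLC1: ΔΔCt = (25.79−19.03) − (25.74−19.32) = 6.76 − 6.42 = 0.34; fold change = 2^-0.34 = 0.790
MCL11: ΔΔCt = (16.92−19.03) − (21.15−19.32) = -2.11 − 1.83 = -3.94; fold change = 2^3.94 = 15.348
ABCB7 has the largest |ΔΔCt| = 5.44.

43.411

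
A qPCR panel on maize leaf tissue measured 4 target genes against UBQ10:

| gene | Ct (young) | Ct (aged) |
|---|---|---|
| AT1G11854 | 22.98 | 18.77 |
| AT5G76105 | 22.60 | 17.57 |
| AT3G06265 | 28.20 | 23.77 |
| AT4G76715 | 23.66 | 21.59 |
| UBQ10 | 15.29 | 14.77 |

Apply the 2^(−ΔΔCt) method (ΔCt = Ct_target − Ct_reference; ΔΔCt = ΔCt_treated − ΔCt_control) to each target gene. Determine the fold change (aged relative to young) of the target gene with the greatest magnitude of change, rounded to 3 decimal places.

22.785

AT1G11854: ΔΔCt = (18.77−14.77) − (22.98−15.29) = 4.00 − 7.69 = -3.69; fold change = 2^3.69 = 12.906
AT5G76105: ΔΔCt = (17.57−14.77) − (22.60−15.29) = 2.80 − 7.31 = -4.51; fold change = 2^4.51 = 22.785
AT3G06265: ΔΔCt = (23.77−14.77) − (28.20−15.29) = 9.00 − 12.91 = -3.91; fold change = 2^3.91 = 15.032
AT4G76715: ΔΔCt = (21.59−14.77) − (23.66−15.29) = 6.82 − 8.37 = -1.55; fold change = 2^1.55 = 2.928
AT5G76105 has the largest |ΔΔCt| = 4.51.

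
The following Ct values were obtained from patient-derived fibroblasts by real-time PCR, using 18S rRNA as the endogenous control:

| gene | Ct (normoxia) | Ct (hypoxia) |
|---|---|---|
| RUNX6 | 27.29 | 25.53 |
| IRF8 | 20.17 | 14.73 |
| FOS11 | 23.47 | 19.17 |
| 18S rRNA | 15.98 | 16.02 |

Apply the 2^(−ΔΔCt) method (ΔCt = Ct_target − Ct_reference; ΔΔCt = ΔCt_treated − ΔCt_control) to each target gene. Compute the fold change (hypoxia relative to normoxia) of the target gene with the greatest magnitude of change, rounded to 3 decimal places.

RUNX6: ΔΔCt = (25.53−16.02) − (27.29−15.98) = 9.51 − 11.31 = -1.80; fold change = 2^1.80 = 3.482
IRF8: ΔΔCt = (14.73−16.02) − (20.17−15.98) = -1.29 − 4.19 = -5.48; fold change = 2^5.48 = 44.632
FOS11: ΔΔCt = (19.17−16.02) − (23.47−15.98) = 3.15 − 7.49 = -4.34; fold change = 2^4.34 = 20.252
IRF8 has the largest |ΔΔCt| = 5.48.

44.632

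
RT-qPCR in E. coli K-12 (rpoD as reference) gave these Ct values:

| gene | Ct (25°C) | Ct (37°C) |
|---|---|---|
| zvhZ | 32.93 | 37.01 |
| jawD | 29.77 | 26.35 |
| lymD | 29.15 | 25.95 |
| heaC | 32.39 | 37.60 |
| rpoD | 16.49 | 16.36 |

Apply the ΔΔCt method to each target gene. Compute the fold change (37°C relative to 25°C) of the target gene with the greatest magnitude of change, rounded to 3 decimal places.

0.025

zvhZ: ΔΔCt = (37.01−16.36) − (32.93−16.49) = 20.65 − 16.44 = 4.21; fold change = 2^-4.21 = 0.054
jawD: ΔΔCt = (26.35−16.36) − (29.77−16.49) = 9.99 − 13.28 = -3.29; fold change = 2^3.29 = 9.781
lymD: ΔΔCt = (25.95−16.36) − (29.15−16.49) = 9.59 − 12.66 = -3.07; fold change = 2^3.07 = 8.398
heaC: ΔΔCt = (37.60−16.36) − (32.39−16.49) = 21.24 − 15.90 = 5.34; fold change = 2^-5.34 = 0.025
heaC has the largest |ΔΔCt| = 5.34.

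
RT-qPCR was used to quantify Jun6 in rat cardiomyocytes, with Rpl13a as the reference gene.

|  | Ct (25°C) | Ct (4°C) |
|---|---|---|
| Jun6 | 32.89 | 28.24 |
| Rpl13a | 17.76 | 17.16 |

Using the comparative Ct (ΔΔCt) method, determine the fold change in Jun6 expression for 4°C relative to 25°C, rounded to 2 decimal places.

ΔCt(25°C) = 32.890 − 17.760 = 15.130
ΔCt(4°C) = 28.240 − 17.160 = 11.080
ΔΔCt = 11.080 − 15.130 = -4.050
Fold change = 2^(−(-4.050)) = 2^4.050 = 16.564

16.56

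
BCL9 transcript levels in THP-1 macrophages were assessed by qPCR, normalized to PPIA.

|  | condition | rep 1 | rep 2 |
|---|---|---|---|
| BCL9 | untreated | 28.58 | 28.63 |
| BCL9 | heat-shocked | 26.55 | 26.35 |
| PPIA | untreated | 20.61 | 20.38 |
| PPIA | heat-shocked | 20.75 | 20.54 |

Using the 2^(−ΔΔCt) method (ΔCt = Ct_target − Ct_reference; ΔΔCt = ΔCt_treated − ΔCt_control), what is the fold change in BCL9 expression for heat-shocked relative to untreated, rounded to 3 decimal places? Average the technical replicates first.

Mean Ct: BCL9 untreated 28.605; BCL9 heat-shocked 26.450; PPIA untreated 20.495; PPIA heat-shocked 20.645
ΔCt(untreated) = 28.605 − 20.495 = 8.110
ΔCt(heat-shocked) = 26.450 − 20.645 = 5.805
ΔΔCt = 5.805 − 8.110 = -2.305
Fold change = 2^(−(-2.305)) = 2^2.305 = 4.9417

4.942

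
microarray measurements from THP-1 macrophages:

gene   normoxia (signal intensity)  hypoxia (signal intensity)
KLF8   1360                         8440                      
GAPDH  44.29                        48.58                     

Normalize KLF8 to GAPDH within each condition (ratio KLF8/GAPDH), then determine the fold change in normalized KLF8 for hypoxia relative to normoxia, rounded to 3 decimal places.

5.658

KLF8/GAPDH (normoxia) = 1360 / 44.29 = 30.707
KLF8/GAPDH (hypoxia) = 8440 / 48.58 = 173.73
Fold change = 173.73 / 30.707 = 5.6579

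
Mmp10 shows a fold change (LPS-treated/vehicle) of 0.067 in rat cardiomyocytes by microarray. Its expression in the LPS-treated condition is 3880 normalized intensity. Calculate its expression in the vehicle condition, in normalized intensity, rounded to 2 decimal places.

vehicle expression = 3880 / 0.067 = 57910.45

57910.45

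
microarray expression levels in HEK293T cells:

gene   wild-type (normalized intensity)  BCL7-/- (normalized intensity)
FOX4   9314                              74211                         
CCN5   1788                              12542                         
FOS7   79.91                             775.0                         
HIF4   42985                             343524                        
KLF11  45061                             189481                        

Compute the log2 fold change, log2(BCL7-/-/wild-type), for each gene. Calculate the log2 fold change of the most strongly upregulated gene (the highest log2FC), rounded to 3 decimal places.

3.278

log2(74211/9314) = 2.994  (FOX4)
log2(12542/1788) = 2.810  (CCN5)
log2(775.0/79.91) = 3.278  (FOS7)
log2(343524/42985) = 2.999  (HIF4)
log2(189481/45061) = 2.072  (KLF11)
FOS7 is most strongly upregulated.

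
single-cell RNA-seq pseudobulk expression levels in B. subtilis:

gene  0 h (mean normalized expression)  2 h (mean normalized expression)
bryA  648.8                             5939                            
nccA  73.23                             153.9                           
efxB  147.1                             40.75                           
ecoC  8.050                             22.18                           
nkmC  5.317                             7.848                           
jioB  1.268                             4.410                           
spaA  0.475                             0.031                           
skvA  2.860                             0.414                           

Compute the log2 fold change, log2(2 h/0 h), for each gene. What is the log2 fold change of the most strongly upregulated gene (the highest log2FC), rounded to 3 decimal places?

3.194

log2(5939/648.8) = 3.194  (bryA)
log2(153.9/73.23) = 1.071  (nccA)
log2(40.75/147.1) = -1.852  (efxB)
log2(22.18/8.050) = 1.462  (ecoC)
log2(7.848/5.317) = 0.562  (nkmC)
log2(4.410/1.268) = 1.798  (jioB)
log2(0.031/0.475) = -3.938  (spaA)
log2(0.414/2.860) = -2.788  (skvA)
bryA is most strongly upregulated.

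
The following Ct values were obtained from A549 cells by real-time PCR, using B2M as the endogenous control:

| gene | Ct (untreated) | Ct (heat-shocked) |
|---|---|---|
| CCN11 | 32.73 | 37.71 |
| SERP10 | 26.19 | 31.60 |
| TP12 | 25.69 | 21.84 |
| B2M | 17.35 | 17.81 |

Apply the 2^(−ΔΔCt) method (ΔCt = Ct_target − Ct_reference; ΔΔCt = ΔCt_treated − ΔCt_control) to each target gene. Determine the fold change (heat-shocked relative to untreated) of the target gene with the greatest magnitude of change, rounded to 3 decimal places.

0.032

CCN11: ΔΔCt = (37.71−17.81) − (32.73−17.35) = 19.90 − 15.38 = 4.52; fold change = 2^-4.52 = 0.044
SERP10: ΔΔCt = (31.60−17.81) − (26.19−17.35) = 13.79 − 8.84 = 4.95; fold change = 2^-4.95 = 0.032
TP12: ΔΔCt = (21.84−17.81) − (25.69−17.35) = 4.03 − 8.34 = -4.31; fold change = 2^4.31 = 19.835
SERP10 has the largest |ΔΔCt| = 4.95.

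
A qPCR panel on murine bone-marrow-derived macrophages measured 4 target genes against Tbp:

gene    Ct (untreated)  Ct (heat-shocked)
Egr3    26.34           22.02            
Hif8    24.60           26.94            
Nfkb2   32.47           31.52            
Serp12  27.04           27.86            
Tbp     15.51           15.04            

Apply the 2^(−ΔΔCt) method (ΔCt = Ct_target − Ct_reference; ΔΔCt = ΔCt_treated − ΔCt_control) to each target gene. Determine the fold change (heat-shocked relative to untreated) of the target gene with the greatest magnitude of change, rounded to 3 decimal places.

Egr3: ΔΔCt = (22.02−15.04) − (26.34−15.51) = 6.98 − 10.83 = -3.85; fold change = 2^3.85 = 14.420
Hif8: ΔΔCt = (26.94−15.04) − (24.60−15.51) = 11.90 − 9.09 = 2.81; fold change = 2^-2.81 = 0.143
Nfkb2: ΔΔCt = (31.52−15.04) − (32.47−15.51) = 16.48 − 16.96 = -0.48; fold change = 2^0.48 = 1.395
Serp12: ΔΔCt = (27.86−15.04) − (27.04−15.51) = 12.82 − 11.53 = 1.29; fold change = 2^-1.29 = 0.409
Egr3 has the largest |ΔΔCt| = 3.85.

14.420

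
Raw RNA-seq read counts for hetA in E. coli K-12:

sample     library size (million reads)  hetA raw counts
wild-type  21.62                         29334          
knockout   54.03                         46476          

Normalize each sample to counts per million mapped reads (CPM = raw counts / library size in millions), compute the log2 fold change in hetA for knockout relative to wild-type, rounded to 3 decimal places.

CPM(wild-type) = 29334 / 21.62 = 1356.7993
CPM(knockout) = 46476 / 54.03 = 860.1888
Fold change = 860.1888 / 1356.7993 = 0.63398
log2(0.63398) = -0.6575

-0.657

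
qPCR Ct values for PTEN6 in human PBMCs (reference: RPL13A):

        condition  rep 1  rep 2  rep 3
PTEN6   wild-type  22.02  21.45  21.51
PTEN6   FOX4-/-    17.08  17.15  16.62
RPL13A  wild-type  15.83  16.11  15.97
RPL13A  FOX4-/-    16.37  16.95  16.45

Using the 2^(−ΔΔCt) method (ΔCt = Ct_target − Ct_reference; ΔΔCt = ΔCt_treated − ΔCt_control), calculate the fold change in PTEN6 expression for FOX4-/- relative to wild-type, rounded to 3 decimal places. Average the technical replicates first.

Mean Ct: PTEN6 wild-type 21.660; PTEN6 FOX4-/- 16.950; RPL13A wild-type 15.970; RPL13A FOX4-/- 16.590
ΔCt(wild-type) = 21.660 − 15.970 = 5.690
ΔCt(FOX4-/-) = 16.950 − 16.590 = 0.360
ΔΔCt = 0.360 − 5.690 = -5.330
Fold change = 2^(−(-5.330)) = 2^5.330 = 40.2244

40.224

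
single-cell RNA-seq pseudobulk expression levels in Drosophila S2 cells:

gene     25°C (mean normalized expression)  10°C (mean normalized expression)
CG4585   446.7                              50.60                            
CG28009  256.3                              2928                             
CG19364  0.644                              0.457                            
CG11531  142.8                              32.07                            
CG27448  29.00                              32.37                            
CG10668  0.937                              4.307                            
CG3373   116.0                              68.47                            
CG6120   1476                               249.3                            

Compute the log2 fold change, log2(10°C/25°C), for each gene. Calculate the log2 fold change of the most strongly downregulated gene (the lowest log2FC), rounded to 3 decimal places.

-3.142

log2(50.60/446.7) = -3.142  (CG4585)
log2(2928/256.3) = 3.514  (CG28009)
log2(0.457/0.644) = -0.495  (CG19364)
log2(32.07/142.8) = -2.155  (CG11531)
log2(32.37/29.00) = 0.159  (CG27448)
log2(4.307/0.937) = 2.201  (CG10668)
log2(68.47/116.0) = -0.761  (CG3373)
log2(249.3/1476) = -2.566  (CG6120)
CG4585 is most strongly downregulated.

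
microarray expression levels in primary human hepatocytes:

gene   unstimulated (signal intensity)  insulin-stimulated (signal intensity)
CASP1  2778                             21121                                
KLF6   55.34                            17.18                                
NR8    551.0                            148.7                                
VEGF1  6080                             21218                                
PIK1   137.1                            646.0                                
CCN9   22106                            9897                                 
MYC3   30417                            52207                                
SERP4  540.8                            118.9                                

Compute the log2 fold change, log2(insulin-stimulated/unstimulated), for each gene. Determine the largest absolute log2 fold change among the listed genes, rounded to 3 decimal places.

log2(21121/2778) = 2.927  (CASP1)
log2(17.18/55.34) = -1.688  (KLF6)
log2(148.7/551.0) = -1.890  (NR8)
log2(21218/6080) = 1.803  (VEGF1)
log2(646.0/137.1) = 2.236  (PIK1)
log2(9897/22106) = -1.159  (CCN9)
log2(52207/30417) = 0.779  (MYC3)
log2(118.9/540.8) = -2.185  (SERP4)
The largest magnitude belongs to CASP1.

2.927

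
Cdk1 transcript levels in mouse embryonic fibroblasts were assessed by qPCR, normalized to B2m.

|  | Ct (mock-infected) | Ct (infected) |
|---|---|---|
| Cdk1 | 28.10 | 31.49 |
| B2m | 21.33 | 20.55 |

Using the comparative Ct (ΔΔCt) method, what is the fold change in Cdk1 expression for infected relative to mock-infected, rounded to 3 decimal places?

ΔCt(mock-infected) = 28.100 − 21.330 = 6.770
ΔCt(infected) = 31.490 − 20.550 = 10.940
ΔΔCt = 10.940 − 6.770 = 4.170
Fold change = 2^(−4.170) = 0.0556

0.056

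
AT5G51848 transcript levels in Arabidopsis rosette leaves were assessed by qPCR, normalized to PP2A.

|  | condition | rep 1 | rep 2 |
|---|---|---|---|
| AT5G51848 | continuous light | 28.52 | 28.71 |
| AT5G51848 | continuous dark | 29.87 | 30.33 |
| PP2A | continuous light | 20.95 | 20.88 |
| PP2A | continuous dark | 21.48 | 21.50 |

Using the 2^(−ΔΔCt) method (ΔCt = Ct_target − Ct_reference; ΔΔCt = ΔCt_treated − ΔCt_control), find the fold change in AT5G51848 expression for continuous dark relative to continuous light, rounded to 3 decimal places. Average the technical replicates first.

Mean Ct: AT5G51848 continuous light 28.615; AT5G51848 continuous dark 30.100; PP2A continuous light 20.915; PP2A continuous dark 21.490
ΔCt(continuous light) = 28.615 − 20.915 = 7.700
ΔCt(continuous dark) = 30.100 − 21.490 = 8.610
ΔΔCt = 8.610 − 7.700 = 0.910
Fold change = 2^(−0.910) = 0.5322

0.532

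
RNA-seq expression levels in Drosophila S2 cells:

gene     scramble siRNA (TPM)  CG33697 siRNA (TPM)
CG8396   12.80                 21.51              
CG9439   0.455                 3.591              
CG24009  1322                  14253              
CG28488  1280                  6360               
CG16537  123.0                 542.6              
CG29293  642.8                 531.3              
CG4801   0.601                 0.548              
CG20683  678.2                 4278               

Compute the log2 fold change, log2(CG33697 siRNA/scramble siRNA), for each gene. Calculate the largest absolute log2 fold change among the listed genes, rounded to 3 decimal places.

3.430

log2(21.51/12.80) = 0.749  (CG8396)
log2(3.591/0.455) = 2.980  (CG9439)
log2(14253/1322) = 3.430  (CG24009)
log2(6360/1280) = 2.313  (CG28488)
log2(542.6/123.0) = 2.141  (CG16537)
log2(531.3/642.8) = -0.275  (CG29293)
log2(0.548/0.601) = -0.133  (CG4801)
log2(4278/678.2) = 2.657  (CG20683)
The largest magnitude belongs to CG24009.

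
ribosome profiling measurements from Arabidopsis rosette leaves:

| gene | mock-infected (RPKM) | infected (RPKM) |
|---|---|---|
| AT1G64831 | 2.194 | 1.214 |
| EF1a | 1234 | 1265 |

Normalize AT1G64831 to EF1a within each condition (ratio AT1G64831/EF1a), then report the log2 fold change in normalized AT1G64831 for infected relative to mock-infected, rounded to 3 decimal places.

-0.890

AT1G64831/EF1a (mock-infected) = 2.194 / 1234 = 0.001778
AT1G64831/EF1a (infected) = 1.214 / 1265 = 0.00095968
Fold change = 0.00095968 / 0.001778 = 0.5398
log2(0.5398) = -0.8896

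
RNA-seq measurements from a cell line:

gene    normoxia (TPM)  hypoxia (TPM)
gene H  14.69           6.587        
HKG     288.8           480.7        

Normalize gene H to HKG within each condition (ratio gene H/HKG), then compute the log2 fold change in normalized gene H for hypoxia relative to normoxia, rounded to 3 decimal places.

-1.892

gene H/HKG (normoxia) = 14.69 / 288.8 = 0.050866
gene H/HKG (hypoxia) = 6.587 / 480.7 = 0.013703
Fold change = 0.013703 / 0.050866 = 0.2694
log2(0.2694) = -1.8922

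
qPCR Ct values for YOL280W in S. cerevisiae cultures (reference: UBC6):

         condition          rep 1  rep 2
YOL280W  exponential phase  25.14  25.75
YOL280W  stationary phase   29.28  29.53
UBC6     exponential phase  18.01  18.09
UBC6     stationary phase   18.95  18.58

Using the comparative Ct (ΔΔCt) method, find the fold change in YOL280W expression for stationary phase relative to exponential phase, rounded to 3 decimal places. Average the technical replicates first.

0.105

Mean Ct: YOL280W exponential phase 25.445; YOL280W stationary phase 29.405; UBC6 exponential phase 18.050; UBC6 stationary phase 18.765
ΔCt(exponential phase) = 25.445 − 18.050 = 7.395
ΔCt(stationary phase) = 29.405 − 18.765 = 10.640
ΔΔCt = 10.640 − 7.395 = 3.245
Fold change = 2^(−3.245) = 0.1055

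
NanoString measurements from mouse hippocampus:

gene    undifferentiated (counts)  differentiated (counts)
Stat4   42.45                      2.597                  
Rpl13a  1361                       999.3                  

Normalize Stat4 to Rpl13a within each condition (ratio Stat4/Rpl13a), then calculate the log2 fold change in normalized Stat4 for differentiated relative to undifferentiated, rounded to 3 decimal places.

Stat4/Rpl13a (undifferentiated) = 42.45 / 1361 = 0.03119
Stat4/Rpl13a (differentiated) = 2.597 / 999.3 = 0.0025988
Fold change = 0.0025988 / 0.03119 = 0.0833
log2(0.0833) = -3.5852

-3.585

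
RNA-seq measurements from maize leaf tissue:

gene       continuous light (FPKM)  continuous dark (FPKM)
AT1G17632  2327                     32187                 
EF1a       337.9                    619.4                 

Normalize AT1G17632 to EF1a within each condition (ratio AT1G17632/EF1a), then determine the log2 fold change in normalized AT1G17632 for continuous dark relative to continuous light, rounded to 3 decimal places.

AT1G17632/EF1a (continuous light) = 2327 / 337.9 = 6.8867
AT1G17632/EF1a (continuous dark) = 32187 / 619.4 = 51.965
Fold change = 51.965 / 6.8867 = 7.5457
log2(7.5457) = 2.9157

2.916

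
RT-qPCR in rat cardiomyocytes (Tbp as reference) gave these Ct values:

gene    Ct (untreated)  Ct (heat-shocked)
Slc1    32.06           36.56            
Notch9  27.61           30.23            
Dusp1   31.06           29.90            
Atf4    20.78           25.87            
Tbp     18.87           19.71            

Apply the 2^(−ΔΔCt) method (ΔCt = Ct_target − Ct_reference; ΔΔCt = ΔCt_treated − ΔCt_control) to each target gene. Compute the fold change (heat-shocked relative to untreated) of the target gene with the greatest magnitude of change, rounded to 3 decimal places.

Slc1: ΔΔCt = (36.56−19.71) − (32.06−18.87) = 16.85 − 13.19 = 3.66; fold change = 2^-3.66 = 0.079
Notch9: ΔΔCt = (30.23−19.71) − (27.61−18.87) = 10.52 − 8.74 = 1.78; fold change = 2^-1.78 = 0.291
Dusp1: ΔΔCt = (29.90−19.71) − (31.06−18.87) = 10.19 − 12.19 = -2.00; fold change = 2^2.00 = 4.000
Atf4: ΔΔCt = (25.87−19.71) − (20.78−18.87) = 6.16 − 1.91 = 4.25; fold change = 2^-4.25 = 0.053
Atf4 has the largest |ΔΔCt| = 4.25.

0.053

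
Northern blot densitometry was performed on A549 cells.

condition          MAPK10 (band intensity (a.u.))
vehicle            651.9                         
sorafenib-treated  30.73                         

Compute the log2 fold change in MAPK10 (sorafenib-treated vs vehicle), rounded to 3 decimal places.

Fold change = 30.73 / 651.9 = 0.0471
log2(0.0471) = -4.4069

-4.407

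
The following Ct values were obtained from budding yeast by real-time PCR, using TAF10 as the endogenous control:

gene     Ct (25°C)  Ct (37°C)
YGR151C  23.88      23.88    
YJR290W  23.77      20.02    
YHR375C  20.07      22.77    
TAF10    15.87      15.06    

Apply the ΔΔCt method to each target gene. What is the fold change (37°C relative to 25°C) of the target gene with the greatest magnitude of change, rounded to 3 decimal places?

0.088

YGR151C: ΔΔCt = (23.88−15.06) − (23.88−15.87) = 8.82 − 8.01 = 0.81; fold change = 2^-0.81 = 0.570
YJR290W: ΔΔCt = (20.02−15.06) − (23.77−15.87) = 4.96 − 7.90 = -2.94; fold change = 2^2.94 = 7.674
YHR375C: ΔΔCt = (22.77−15.06) − (20.07−15.87) = 7.71 − 4.20 = 3.51; fold change = 2^-3.51 = 0.088
YHR375C has the largest |ΔΔCt| = 3.51.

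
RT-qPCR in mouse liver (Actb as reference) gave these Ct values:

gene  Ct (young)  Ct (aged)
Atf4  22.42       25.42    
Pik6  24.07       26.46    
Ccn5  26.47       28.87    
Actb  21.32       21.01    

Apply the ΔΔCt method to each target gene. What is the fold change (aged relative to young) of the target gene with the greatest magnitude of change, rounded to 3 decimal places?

Atf4: ΔΔCt = (25.42−21.01) − (22.42−21.32) = 4.41 − 1.10 = 3.31; fold change = 2^-3.31 = 0.101
Pik6: ΔΔCt = (26.46−21.01) − (24.07−21.32) = 5.45 − 2.75 = 2.70; fold change = 2^-2.70 = 0.154
Ccn5: ΔΔCt = (28.87−21.01) − (26.47−21.32) = 7.86 − 5.15 = 2.71; fold change = 2^-2.71 = 0.153
Atf4 has the largest |ΔΔCt| = 3.31.

0.101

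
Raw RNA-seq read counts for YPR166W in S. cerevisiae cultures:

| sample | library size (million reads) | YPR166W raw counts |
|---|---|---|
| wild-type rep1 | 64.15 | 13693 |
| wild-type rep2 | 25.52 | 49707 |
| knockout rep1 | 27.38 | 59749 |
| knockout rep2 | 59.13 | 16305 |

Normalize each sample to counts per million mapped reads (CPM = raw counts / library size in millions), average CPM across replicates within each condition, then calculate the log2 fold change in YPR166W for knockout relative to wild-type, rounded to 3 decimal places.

0.186

CPM(wild-type rep1) = 13693 / 64.15 = 213.4528
CPM(wild-type rep2) = 49707 / 25.52 = 1947.7665
CPM(knockout rep1) = 59749 / 27.38 = 2182.2133
CPM(knockout rep2) = 16305 / 59.13 = 275.7484
mean CPM(wild-type) = 1080.6097; mean CPM(knockout) = 1228.9808
Fold change = 1228.9808 / 1080.6097 = 1.13730
log2(1.13730) = 0.1856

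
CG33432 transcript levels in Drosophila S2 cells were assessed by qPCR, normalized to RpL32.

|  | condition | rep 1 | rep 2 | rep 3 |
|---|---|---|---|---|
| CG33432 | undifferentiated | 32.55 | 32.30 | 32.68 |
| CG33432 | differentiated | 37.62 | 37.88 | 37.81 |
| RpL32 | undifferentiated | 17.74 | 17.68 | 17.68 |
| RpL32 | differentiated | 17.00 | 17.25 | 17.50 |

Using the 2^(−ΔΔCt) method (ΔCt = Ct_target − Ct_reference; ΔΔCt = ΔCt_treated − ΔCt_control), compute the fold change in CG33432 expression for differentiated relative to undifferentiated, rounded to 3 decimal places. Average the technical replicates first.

0.019

Mean Ct: CG33432 undifferentiated 32.510; CG33432 differentiated 37.770; RpL32 undifferentiated 17.700; RpL32 differentiated 17.250
ΔCt(undifferentiated) = 32.510 − 17.700 = 14.810
ΔCt(differentiated) = 37.770 − 17.250 = 20.520
ΔΔCt = 20.520 − 14.810 = 5.710
Fold change = 2^(−5.710) = 0.0191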